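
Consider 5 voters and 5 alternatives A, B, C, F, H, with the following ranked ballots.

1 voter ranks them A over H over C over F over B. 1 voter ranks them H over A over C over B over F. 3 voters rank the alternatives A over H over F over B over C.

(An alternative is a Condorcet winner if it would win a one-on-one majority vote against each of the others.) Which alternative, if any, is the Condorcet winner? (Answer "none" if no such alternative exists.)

Head-to-head results (5 voters):
A vs B: A wins 5–0.
A vs C: A, 5–0.
A vs F: A wins 5–0.
A vs H: A, 4–1.
B vs C: B wins 3–2.
B vs F: F wins 4–1.
B vs H: H, 5–0.
C vs F: F wins 3–2.
C vs H: H wins 5–0.
F vs H: H wins 5–0.
A beats each of B, C, F, H — A is the Condorcet winner.

A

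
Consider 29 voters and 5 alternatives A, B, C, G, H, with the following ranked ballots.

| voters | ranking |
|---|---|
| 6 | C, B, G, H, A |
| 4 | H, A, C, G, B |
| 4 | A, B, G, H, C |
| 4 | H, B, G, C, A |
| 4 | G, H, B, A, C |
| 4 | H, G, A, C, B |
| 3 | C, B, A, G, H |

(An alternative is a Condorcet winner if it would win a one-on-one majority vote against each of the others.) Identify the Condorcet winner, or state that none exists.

none

Check each pair by majority over 29 ballots:
A vs B: 12 to 17, B.
A–C: A 16–13.
A–G: G 18–11.
A vs H: H wins 22–7.
B vs C: B preferred on 4+4+4 = 12 ballots; C wins 17–12.
B–G: B 17–12.
B vs H: 13 to 16, H.
C vs G: C preferred on 6+4+3 = 13 ballots; G wins 16–13.
C vs H: 9 to 20, H.
G vs H: G wins 17–12.
Each alternative drops at least one matchup (A loses to B; B loses to C; C loses to A; G loses to B; H loses to G); the cycle A beats C beats B beats A rules out a Condorcet winner.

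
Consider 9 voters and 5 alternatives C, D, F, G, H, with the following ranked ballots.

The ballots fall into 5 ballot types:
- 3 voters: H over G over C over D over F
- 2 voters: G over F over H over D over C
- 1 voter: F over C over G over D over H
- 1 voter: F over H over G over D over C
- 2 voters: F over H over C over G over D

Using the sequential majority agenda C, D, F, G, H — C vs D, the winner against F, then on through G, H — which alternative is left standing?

Round 1: C vs D — 6–3, C advances.
Round 2: C vs F — 3–6, F advances.
Round 3: F vs G — 4–5, G advances.
Round 4: G vs H — 3–6, H advances.
The agenda winner is H.

H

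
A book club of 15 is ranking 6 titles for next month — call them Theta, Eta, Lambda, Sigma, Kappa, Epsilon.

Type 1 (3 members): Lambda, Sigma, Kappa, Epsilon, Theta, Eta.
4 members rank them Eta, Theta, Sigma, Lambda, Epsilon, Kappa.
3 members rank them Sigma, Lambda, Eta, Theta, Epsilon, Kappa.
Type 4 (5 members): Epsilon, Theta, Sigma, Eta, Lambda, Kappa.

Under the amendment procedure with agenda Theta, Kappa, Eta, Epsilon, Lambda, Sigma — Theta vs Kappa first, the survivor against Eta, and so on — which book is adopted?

Sigma

Round 1: Theta vs Kappa — 12–3, Theta advances.
Round 2: Theta vs Eta — 8–7, Theta advances.
Round 3: Theta vs Epsilon — 7–8, Epsilon advances.
Round 4: Epsilon vs Lambda — 5–10, Lambda advances.
Round 5: Lambda vs Sigma — 3–12, Sigma advances.
The agenda winner is Sigma.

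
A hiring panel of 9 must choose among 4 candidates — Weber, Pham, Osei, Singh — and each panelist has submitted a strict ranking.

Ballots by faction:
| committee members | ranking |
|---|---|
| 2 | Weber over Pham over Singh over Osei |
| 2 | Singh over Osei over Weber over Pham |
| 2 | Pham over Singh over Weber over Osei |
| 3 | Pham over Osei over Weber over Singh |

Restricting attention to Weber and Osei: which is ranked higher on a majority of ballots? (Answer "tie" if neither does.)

Osei

Ballots ranking Weber above Osei: 2 + 2 = 4.
Ballots ranking Osei above Weber: 9 − 4 = 5.
Osei wins the head-to-head 5–4.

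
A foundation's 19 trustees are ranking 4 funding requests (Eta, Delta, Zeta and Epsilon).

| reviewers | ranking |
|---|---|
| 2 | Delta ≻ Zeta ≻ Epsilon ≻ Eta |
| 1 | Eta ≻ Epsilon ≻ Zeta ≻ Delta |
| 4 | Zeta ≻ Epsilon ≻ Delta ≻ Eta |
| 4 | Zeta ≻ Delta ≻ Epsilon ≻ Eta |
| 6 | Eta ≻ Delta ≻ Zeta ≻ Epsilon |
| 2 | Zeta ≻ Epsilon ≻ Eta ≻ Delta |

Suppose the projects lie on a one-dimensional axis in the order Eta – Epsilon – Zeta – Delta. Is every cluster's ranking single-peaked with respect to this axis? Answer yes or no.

no

Axis positions: Eta=1, Epsilon=2, Zeta=3, Delta=4.
Cluster 1 (peak Delta at position 4): ranking walks positions 4-3-2-1, expanding outward from the peak — single-peaked.
Cluster 2 (peak Eta at position 1): ranking walks positions 1-2-3-4, expanding outward from the peak — single-peaked.
Cluster 3 (peak Zeta at position 3): ranking walks positions 3-2-4-1, expanding outward from the peak — single-peaked.
Cluster 4 (peak Zeta at position 3): ranking walks positions 3-4-2-1, expanding outward from the peak — single-peaked.
Cluster 5: ranking walks positions 1-4-3-2; Delta is ranked above Epsilon even though Epsilon lies between Delta and the peak Eta on the axis — preferences dip and rise again. Not single-peaked.
Cluster 6 (peak Zeta at position 3): ranking walks positions 3-2-1-4, expanding outward from the peak — single-peaked.
Cluster 5 violates single-peakedness, so the profile is not single-peaked on this axis.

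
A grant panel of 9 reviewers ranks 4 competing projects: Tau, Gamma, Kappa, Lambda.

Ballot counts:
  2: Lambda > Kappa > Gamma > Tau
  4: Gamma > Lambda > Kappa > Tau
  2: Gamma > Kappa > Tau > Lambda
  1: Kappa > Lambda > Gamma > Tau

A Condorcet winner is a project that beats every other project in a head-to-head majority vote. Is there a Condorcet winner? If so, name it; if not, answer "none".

Gamma

Check each pair by majority over 9 ballots:
Tau vs Gamma: Gamma, 9–0.
Tau vs Kappa: Tau is ranked higher on 0 ballots, Kappa on 9. Kappa wins 9–0.
Tau vs Lambda: Tau is ranked higher on 2 ballots, Lambda on 7. Lambda wins 7–2.
Gamma vs Kappa: 6 to 3, Gamma.
Gamma vs Lambda: 6 to 3, Gamma.
Kappa vs Lambda: Lambda, 6–3.
Gamma defeats every rival head-to-head and is the Condorcet winner.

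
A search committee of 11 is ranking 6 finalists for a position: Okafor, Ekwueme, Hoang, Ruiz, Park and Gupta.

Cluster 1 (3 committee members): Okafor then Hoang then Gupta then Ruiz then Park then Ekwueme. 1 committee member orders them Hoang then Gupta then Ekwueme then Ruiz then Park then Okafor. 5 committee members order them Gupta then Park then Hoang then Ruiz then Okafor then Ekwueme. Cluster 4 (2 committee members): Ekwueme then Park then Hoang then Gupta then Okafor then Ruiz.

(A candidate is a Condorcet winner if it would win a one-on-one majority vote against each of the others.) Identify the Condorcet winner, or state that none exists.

Pairwise majorities:
Okafor vs Ekwueme: 8 to 3, Okafor.
Okafor vs Hoang: 3 for Okafor, 8 for Hoang — Hoang by 8–3.
Okafor vs Ruiz: Okafor preferred on 3+2 = 5 ballots; Ruiz wins 6–5.
Okafor vs Park: 3 for Okafor, 8 for Park — Park by 8–3.
Okafor vs Gupta: Okafor is ranked higher on 3 ballots, Gupta on 8. Gupta wins 8–3.
Ekwueme vs Hoang: Ekwueme preferred on 2 ballots; Hoang wins 9–2.
Ekwueme vs Ruiz: 3 to 8, Ruiz.
Ekwueme vs Park: 3 to 8, Park.
Ekwueme vs Gupta: 2 to 9, Gupta.
Hoang vs Ruiz: 11 to 0, Hoang.
Hoang vs Park: Hoang is ranked higher on 3+1 = 4 ballots, Park on 7. Park wins 7–4.
Hoang vs Gupta: 6 to 5, Hoang.
Ruiz vs Park: 4 to 7, Park.
Ruiz vs Gupta: Ruiz preferred on 0 ballots; Gupta wins 11–0.
Park vs Gupta: 2 to 9, Gupta.
Each candidate drops at least one matchup (Okafor loses to Hoang; Ekwueme loses to Okafor; Hoang loses to Park; Ruiz loses to Hoang; Park loses to Gupta; Gupta loses to Hoang); the cycle Hoang → Gupta → Park → Hoang rules out a Condorcet winner.

none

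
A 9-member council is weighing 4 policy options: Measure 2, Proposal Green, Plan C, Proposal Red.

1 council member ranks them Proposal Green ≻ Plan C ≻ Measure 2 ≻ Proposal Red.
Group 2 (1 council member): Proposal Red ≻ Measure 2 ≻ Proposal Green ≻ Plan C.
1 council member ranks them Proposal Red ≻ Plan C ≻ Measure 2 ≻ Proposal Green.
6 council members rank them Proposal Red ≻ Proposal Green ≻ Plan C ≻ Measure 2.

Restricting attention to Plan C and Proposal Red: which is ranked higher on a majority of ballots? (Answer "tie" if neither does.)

Ballots ranking Plan C above Proposal Red: 1.
Ballots ranking Proposal Red above Plan C: 9 − 1 = 8.
Proposal Red wins the head-to-head 8–1.

Proposal Red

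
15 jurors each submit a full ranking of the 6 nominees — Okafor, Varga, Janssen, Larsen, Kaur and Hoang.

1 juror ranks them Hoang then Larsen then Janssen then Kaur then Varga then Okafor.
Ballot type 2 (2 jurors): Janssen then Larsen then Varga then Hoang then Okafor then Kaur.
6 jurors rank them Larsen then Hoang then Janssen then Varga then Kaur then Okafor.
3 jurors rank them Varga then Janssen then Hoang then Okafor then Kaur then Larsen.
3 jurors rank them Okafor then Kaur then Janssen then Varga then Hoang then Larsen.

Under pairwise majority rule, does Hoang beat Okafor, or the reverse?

Hoang

Ballots ranking Hoang above Okafor: 1 + 2 + 6 + 3 = 12.
Ballots ranking Okafor above Hoang: 15 − 12 = 3.
Hoang wins the head-to-head 12–3.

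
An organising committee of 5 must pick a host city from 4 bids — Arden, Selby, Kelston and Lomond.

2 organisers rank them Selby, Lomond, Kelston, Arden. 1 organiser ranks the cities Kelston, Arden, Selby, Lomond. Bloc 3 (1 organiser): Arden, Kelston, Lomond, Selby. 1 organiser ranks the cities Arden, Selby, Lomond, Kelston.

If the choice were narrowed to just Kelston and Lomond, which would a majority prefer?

Lomond

Ballots ranking Kelston above Lomond: 1 + 1 = 2.
Ballots ranking Lomond above Kelston: 5 − 2 = 3.
Lomond wins the head-to-head 3–2.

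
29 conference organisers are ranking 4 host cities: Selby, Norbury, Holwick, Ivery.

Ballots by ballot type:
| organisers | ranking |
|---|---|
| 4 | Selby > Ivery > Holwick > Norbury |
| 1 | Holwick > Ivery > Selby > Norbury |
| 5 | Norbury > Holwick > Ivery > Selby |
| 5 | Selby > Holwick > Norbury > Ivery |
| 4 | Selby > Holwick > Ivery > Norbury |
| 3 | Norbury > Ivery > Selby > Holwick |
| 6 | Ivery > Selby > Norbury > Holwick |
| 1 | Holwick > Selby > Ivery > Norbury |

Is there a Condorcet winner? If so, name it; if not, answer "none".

none

Check each pair by majority over 29 ballots:
Selby vs Norbury: 4+1+5+4+6+1 = 21 for Selby, 8 for Norbury — Selby by 21–8.
Selby vs Holwick: Selby is ranked higher on 4+5+4+3+6 = 22 ballots, Holwick on 7. Selby wins 22–7.
Selby vs Ivery: Selby is ranked higher on 4+5+4+1 = 14 ballots, Ivery on 15. Ivery wins 15–14.
Norbury vs Holwick: Norbury is ranked higher on 5+3+6 = 14 ballots, Holwick on 15. Holwick wins 15–14.
Norbury vs Ivery: Norbury preferred on 5+5+3 = 13 ballots; Ivery wins 16–13.
Holwick vs Ivery: Holwick is ranked higher on 1+5+5+4+1 = 16 ballots, Ivery on 13. Holwick wins 16–13.
Every city loses at least once (Selby loses to Ivery; Norbury loses to Selby; Holwick loses to Selby; Ivery loses to Holwick). The majority relation contains the cycle Selby beats Holwick beats Ivery beats Selby, so there is no Condorcet winner.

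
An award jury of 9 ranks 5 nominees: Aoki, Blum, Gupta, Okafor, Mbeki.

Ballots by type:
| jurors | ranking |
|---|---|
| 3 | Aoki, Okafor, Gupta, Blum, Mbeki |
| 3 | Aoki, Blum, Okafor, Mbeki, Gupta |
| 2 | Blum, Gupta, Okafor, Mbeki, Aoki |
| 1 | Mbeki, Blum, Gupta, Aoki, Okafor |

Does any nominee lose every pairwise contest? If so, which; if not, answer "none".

Mbeki

Head-to-head results (9 jurors):
Aoki vs Blum: Aoki preferred on 3+3 = 6 ballots; Aoki wins 6–3.
Aoki–Gupta: Aoki 6–3.
Aoki–Okafor: Aoki 7–2.
Aoki vs Mbeki: 6 to 3, Aoki.
Blum vs Gupta: Blum wins 6–3.
Blum–Okafor: Blum 6–3.
Blum vs Mbeki: Blum, 8–1.
Gupta vs Okafor: Okafor wins 6–3.
Gupta–Mbeki: Gupta 5–4.
Okafor–Mbeki: Okafor 8–1.
Mbeki is beaten in every head-to-head and is the Condorcet loser.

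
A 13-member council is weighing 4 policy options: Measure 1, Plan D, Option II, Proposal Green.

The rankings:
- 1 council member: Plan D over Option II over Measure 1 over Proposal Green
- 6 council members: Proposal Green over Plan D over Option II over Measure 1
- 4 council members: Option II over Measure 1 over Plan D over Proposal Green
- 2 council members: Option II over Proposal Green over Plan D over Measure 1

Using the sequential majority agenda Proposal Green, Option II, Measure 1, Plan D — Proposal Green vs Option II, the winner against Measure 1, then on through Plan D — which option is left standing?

Round 1: Proposal Green vs Option II — 6–7, Option II advances.
Round 2: Option II vs Measure 1 — 13–0, Option II advances.
Round 3: Option II vs Plan D — 6–7, Plan D advances.
The agenda winner is Plan D.

Plan D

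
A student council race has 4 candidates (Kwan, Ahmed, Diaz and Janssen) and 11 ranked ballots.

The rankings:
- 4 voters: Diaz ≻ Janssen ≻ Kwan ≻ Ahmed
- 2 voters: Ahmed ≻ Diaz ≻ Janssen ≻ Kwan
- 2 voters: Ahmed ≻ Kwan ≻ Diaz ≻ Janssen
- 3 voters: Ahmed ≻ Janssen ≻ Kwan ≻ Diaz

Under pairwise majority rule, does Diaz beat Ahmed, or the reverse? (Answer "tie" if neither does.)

Ahmed

Ballots ranking Diaz above Ahmed: 4.
Ballots ranking Ahmed above Diaz: 11 − 4 = 7.
Ahmed wins the head-to-head 7–4.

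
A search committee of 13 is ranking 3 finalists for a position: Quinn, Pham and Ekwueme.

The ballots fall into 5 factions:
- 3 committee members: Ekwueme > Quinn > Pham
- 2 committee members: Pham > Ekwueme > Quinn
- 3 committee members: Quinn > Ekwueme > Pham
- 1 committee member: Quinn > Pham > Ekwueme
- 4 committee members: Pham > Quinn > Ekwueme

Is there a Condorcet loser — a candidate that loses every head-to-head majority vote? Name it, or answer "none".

Head-to-head results (13 committee members):
Quinn vs Pham: Quinn wins 7–6.
Quinn vs Ekwueme: 3+1+4 = 8 for Quinn, 5 for Ekwueme — Quinn by 8–5.
Pham vs Ekwueme: Pham preferred on 2+1+4 = 7 ballots; Pham wins 7–6.
Ekwueme loses to every other candidate — it is the Condorcet loser.

Ekwueme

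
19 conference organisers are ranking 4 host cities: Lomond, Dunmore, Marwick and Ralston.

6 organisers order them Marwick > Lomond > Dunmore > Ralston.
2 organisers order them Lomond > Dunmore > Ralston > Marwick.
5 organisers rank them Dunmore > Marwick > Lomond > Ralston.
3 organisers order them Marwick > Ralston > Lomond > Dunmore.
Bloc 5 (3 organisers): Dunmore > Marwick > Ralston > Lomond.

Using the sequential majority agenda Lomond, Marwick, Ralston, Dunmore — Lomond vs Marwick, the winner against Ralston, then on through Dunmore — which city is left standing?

Dunmore

Round 1: Lomond vs Marwick — 2–17, Marwick advances.
Round 2: Marwick vs Ralston — 17–2, Marwick advances.
Round 3: Marwick vs Dunmore — 9–10, Dunmore advances.
The agenda winner is Dunmore.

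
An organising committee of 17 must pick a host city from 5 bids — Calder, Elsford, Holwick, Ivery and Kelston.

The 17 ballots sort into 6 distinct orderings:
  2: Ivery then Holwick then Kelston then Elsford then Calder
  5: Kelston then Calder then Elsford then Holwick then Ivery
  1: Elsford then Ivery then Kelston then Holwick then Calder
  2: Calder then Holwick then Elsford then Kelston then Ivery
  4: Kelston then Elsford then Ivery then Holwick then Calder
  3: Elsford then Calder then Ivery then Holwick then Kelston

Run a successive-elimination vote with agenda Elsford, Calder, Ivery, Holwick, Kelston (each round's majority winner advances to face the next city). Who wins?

Kelston

Round 1: Elsford vs Calder — 10–7, Elsford advances.
Round 2: Elsford vs Ivery — 15–2, Elsford advances.
Round 3: Elsford vs Holwick — 13–4, Elsford advances.
Round 4: Elsford vs Kelston — 6–11, Kelston advances.
Kelston survives the agenda.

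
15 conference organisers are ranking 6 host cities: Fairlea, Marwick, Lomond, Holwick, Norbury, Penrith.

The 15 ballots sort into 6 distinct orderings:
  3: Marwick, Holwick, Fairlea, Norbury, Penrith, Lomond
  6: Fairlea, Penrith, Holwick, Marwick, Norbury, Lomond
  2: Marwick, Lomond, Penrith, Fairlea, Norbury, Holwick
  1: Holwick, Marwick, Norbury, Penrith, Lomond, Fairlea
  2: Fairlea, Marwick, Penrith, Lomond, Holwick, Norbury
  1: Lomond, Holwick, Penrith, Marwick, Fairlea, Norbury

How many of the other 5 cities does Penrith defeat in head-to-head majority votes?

Penrith against each rival (15 organisers):
Penrith vs Fairlea: Fairlea, 11–4.
Penrith vs Marwick: Penrith is ranked higher on 6+1 = 7 ballots, Marwick on 8. Marwick wins 8–7.
Penrith vs Lomond: Penrith preferred on 3+6+1+2 = 12 ballots; Penrith wins 12–3.
Penrith vs Holwick: Penrith wins 10–5.
Penrith vs Norbury: Penrith preferred on 6+2+2+1 = 11 ballots; Penrith wins 11–4.
Penrith beats Lomond, Holwick, Norbury; loses to Fairlea, Marwick — 3 pairwise wins.

3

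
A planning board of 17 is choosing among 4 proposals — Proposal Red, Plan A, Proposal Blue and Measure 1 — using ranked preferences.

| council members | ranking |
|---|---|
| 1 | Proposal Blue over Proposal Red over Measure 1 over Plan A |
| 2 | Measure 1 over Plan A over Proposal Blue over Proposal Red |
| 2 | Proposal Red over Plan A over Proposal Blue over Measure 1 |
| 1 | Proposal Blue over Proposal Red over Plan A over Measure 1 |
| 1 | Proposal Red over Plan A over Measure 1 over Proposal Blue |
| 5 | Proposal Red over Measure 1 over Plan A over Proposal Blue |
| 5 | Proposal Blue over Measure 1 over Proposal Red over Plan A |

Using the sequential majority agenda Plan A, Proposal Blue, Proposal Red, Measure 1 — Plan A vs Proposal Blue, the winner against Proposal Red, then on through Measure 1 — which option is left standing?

Round 1: Plan A vs Proposal Blue — 10–7, Plan A advances.
Round 2: Plan A vs Proposal Red — 2–15, Proposal Red advances.
Round 3: Proposal Red vs Measure 1 — 10–7, Proposal Red advances.
Proposal Red survives the agenda.

Proposal Red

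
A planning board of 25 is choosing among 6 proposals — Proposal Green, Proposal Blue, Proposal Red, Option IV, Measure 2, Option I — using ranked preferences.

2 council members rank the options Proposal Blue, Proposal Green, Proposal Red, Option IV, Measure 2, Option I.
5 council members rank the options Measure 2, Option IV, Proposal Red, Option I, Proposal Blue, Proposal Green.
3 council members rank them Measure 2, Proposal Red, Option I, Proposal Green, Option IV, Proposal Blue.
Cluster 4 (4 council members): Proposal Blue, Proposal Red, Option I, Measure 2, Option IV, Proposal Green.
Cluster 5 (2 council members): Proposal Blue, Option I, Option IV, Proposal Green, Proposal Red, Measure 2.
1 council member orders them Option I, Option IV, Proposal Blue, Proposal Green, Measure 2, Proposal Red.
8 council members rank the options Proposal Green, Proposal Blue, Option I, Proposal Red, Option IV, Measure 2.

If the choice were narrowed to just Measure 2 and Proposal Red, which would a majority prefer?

Ballots ranking Measure 2 above Proposal Red: 5 + 3 + 1 = 9.
Ballots ranking Proposal Red above Measure 2: 25 − 9 = 16.
Proposal Red wins the head-to-head 16–9.

Proposal Red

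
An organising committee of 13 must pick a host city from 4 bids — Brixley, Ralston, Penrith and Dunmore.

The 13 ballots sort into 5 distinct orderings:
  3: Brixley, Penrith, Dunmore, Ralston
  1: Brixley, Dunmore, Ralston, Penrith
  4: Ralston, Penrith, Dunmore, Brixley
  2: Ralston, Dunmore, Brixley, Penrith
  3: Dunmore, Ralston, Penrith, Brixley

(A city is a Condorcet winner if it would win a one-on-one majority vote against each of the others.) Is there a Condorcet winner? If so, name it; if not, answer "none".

Pairwise majorities:
Brixley vs Ralston: Ralston wins 9–4.
Brixley vs Penrith: Penrith wins 7–6.
Brixley vs Dunmore: Dunmore, 9–4.
Ralston vs Penrith: Ralston, 10–3.
Ralston vs Dunmore: Dunmore wins 7–6.
Penrith vs Dunmore: Penrith, 7–6.
Each city drops at least one matchup (Brixley loses to Ralston; Ralston loses to Dunmore; Penrith loses to Ralston; Dunmore loses to Penrith); the cycle Ralston → Penrith → Dunmore → Ralston rules out a Condorcet winner.

none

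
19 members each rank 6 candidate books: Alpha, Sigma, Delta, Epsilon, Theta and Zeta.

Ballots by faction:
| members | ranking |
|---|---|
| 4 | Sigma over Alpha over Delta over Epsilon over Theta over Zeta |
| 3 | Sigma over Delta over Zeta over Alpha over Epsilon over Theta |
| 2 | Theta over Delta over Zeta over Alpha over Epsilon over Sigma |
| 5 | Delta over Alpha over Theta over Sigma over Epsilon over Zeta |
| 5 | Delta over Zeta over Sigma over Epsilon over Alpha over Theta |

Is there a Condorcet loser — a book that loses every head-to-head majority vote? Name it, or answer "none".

Head-to-head results (19 members):
Alpha–Sigma: Sigma 12–7.
Alpha–Delta: Delta 15–4.
Alpha vs Epsilon: 4+3+2+5 = 14 for Alpha, 5 for Epsilon — Alpha by 14–5.
Alpha–Theta: Alpha 17–2.
Alpha vs Zeta: Zeta wins 10–9.
Sigma–Delta: Delta 12–7.
Sigma vs Epsilon: Sigma is ranked higher on 4+3+5+5 = 17 ballots, Epsilon on 2. Sigma wins 17–2.
Sigma vs Theta: Sigma, 12–7.
Sigma vs Zeta: Sigma wins 12–7.
Delta–Epsilon: Delta 19–0.
Delta–Theta: Delta 17–2.
Delta vs Zeta: Delta wins 19–0.
Epsilon vs Theta: Epsilon wins 12–7.
Epsilon vs Zeta: 9 to 10, Zeta.
Theta–Zeta: Theta 11–8.
No book is winless: Alpha beats Epsilon; Sigma beats Alpha; Delta beats Alpha; Epsilon beats Theta; Theta beats Zeta; Zeta beats Alpha. There is no Condorcet loser.

none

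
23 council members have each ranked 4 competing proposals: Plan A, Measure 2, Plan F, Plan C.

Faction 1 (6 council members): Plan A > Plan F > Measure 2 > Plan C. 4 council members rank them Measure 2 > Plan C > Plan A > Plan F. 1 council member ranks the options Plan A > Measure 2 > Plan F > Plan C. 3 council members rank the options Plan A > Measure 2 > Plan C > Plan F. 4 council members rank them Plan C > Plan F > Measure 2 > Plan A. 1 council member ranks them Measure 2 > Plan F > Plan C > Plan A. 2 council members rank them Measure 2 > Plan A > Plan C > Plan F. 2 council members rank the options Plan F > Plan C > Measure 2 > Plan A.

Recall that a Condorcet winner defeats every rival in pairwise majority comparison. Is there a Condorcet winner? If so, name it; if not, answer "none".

none

Check each pair by majority over 23 ballots:
Plan A vs Measure 2: Measure 2, 13–10.
Plan A vs Plan F: Plan A wins 16–7.
Plan A vs Plan C: Plan A wins 12–11.
Measure 2 vs Plan F: Plan F wins 12–11.
Measure 2 vs Plan C: Measure 2 wins 17–6.
Plan F vs Plan C: Plan C wins 13–10.
Every option loses at least once (Plan A loses to Measure 2; Measure 2 loses to Plan F; Plan F loses to Plan A; Plan C loses to Plan A). The majority relation contains the cycle Plan A → Plan F → Measure 2 → Plan A, so there is no Condorcet winner.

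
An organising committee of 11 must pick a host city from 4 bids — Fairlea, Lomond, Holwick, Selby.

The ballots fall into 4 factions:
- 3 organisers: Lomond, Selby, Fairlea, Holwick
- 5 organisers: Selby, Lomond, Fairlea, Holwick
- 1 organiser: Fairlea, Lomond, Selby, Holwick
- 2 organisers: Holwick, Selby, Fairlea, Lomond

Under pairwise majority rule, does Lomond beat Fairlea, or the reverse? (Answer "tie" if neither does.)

Lomond

Ballots ranking Lomond above Fairlea: 3 + 5 = 8.
Ballots ranking Fairlea above Lomond: 11 − 8 = 3.
Lomond wins the head-to-head 8–3.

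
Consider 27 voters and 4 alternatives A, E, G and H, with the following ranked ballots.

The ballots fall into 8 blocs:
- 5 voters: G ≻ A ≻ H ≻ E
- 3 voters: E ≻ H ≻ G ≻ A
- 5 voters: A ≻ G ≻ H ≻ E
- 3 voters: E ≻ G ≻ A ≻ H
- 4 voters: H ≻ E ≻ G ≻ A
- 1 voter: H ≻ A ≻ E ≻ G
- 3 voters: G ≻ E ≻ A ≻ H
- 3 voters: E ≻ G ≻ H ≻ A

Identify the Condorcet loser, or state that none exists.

Pairwise majorities:
A vs E: 11 to 16, E.
A–G: G 21–6.
A vs H: A preferred on 5+5+3+3 = 16 ballots; A wins 16–11.
E vs G: E is ranked higher on 3+3+4+1+3 = 14 ballots, G on 13. E wins 14–13.
E vs H: H, 15–12.
G vs H: G preferred on 5+5+3+3+3 = 19 ballots; G wins 19–8.
Each alternative has at least one pairwise win (A beats H; E beats A; G beats A; H beats E) — no Condorcet loser.

none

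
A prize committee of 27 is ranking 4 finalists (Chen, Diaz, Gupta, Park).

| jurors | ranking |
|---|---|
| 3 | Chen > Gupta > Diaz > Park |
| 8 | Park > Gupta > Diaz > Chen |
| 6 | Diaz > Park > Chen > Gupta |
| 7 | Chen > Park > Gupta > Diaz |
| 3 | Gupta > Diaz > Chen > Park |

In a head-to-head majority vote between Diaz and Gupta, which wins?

Gupta

Ballots ranking Diaz above Gupta: 6.
Ballots ranking Gupta above Diaz: 27 − 6 = 21.
Gupta wins the head-to-head 21–6.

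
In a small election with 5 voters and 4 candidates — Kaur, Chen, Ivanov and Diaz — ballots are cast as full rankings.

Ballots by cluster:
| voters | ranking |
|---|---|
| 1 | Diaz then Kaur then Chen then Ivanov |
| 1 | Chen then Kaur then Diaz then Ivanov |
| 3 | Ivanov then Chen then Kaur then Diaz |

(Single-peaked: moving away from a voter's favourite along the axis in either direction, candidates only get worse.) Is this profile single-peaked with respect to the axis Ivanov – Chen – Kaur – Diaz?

yes

Axis positions: Ivanov=1, Chen=2, Kaur=3, Diaz=4.
Cluster 1 (peak Diaz at position 4): ranking walks positions 4-3-2-1, expanding outward from the peak — single-peaked.
Cluster 2 (peak Chen at position 2): ranking walks positions 2-3-4-1, expanding outward from the peak — single-peaked.
Cluster 3 (peak Ivanov at position 1): ranking walks positions 1-2-3-4, expanding outward from the peak — single-peaked.
Every ranking is single-peaked on this axis.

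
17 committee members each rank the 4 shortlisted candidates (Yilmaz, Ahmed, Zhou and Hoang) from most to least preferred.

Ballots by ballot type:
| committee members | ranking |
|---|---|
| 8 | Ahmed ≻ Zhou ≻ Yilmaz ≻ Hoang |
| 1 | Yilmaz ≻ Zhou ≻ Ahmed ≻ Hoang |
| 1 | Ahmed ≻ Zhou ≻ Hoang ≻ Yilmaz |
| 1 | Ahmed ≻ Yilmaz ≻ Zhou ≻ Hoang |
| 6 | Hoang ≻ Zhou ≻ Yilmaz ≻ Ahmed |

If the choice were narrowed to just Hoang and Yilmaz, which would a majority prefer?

Yilmaz

Ballots ranking Hoang above Yilmaz: 1 + 6 = 7.
Ballots ranking Yilmaz above Hoang: 17 − 7 = 10.
Yilmaz wins the head-to-head 10–7.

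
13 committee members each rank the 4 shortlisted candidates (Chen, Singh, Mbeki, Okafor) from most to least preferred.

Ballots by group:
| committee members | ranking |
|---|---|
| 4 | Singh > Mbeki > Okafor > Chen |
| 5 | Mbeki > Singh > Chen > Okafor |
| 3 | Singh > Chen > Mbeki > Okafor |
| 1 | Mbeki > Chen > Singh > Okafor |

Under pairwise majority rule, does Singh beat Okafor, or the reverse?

Ballots ranking Singh above Okafor: 4 + 5 + 3 + 1 = 13.
Ballots ranking Okafor above Singh: 13 − 13 = 0.
Singh wins the head-to-head 13–0.

Singh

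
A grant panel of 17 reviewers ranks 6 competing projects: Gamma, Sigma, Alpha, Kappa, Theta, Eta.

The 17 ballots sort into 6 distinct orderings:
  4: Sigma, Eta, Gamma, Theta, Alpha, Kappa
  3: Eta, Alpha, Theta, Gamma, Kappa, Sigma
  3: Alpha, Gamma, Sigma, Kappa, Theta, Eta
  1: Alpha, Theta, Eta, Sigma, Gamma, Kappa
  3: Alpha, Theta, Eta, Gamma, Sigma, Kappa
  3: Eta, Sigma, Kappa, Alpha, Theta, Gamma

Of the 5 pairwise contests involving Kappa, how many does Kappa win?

Kappa against each rival (17 reviewers):
Kappa vs Gamma: 3 for Kappa, 14 for Gamma — Gamma by 14–3.
Kappa vs Sigma: Sigma wins 14–3.
Kappa vs Alpha: Alpha wins 14–3.
Kappa vs Theta: Theta, 11–6.
Kappa vs Eta: Kappa is ranked higher on 3 ballots, Eta on 14. Eta wins 14–3.
Kappa beats no one; loses to Gamma, Sigma, Alpha, Theta, Eta — 0 pairwise wins.

0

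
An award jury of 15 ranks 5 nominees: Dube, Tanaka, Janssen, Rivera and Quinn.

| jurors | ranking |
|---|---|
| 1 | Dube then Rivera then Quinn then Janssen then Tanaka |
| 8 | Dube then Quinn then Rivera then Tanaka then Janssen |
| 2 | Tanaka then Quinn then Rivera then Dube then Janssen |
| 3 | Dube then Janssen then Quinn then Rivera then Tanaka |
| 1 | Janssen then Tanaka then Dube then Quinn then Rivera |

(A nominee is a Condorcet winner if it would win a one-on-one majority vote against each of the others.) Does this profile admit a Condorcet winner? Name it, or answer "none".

Dube

Head-to-head results (15 jurors):
Dube vs Tanaka: Dube preferred on 1+8+3 = 12 ballots; Dube wins 12–3.
Dube–Janssen: Dube 14–1.
Dube vs Rivera: 1+8+3+1 = 13 for Dube, 2 for Rivera — Dube by 13–2.
Dube–Quinn: Dube 13–2.
Tanaka vs Janssen: 10 to 5, Tanaka.
Tanaka vs Rivera: 2+1 = 3 for Tanaka, 12 for Rivera — Rivera by 12–3.
Tanaka vs Quinn: Tanaka is ranked higher on 2+1 = 3 ballots, Quinn on 12. Quinn wins 12–3.
Janssen vs Rivera: 3+1 = 4 for Janssen, 11 for Rivera — Rivera by 11–4.
Janssen vs Quinn: Quinn wins 11–4.
Rivera vs Quinn: Quinn wins 14–1.
Dube wins every pairwise contest, so Dube is the Condorcet winner.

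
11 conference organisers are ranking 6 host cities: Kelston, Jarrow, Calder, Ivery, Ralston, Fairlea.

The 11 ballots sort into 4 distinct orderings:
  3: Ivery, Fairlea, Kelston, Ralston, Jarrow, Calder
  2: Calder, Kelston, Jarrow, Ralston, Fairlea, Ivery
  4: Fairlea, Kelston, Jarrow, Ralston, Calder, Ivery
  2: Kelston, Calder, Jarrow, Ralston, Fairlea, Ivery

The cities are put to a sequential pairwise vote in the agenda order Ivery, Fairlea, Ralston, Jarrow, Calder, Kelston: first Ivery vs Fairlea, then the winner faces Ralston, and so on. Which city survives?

Fairlea

Round 1: Ivery vs Fairlea — 3–8, Fairlea advances.
Round 2: Fairlea vs Ralston — 7–4, Fairlea advances.
Round 3: Fairlea vs Jarrow — 7–4, Fairlea advances.
Round 4: Fairlea vs Calder — 7–4, Fairlea advances.
Round 5: Fairlea vs Kelston — 7–4, Fairlea advances.
The agenda winner is Fairlea.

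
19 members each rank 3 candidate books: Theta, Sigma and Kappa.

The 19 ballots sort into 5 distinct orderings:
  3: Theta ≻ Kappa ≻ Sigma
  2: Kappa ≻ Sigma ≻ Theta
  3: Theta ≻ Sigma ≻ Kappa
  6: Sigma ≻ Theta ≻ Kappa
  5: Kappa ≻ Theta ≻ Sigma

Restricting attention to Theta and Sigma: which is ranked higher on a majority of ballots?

Theta

Ballots ranking Theta above Sigma: 3 + 3 + 5 = 11.
Ballots ranking Sigma above Theta: 19 − 11 = 8.
Theta wins the head-to-head 11–8.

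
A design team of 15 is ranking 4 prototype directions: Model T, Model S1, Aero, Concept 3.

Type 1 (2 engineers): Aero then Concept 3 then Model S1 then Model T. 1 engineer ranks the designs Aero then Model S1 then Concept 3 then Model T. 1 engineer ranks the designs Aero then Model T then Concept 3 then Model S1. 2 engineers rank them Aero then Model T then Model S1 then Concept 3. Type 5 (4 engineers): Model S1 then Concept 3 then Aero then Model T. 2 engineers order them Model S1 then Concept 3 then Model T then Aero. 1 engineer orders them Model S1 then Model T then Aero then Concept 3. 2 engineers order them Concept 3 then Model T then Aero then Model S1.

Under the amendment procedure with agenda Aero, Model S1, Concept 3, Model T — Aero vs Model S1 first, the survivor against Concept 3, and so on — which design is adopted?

Round 1: Aero vs Model S1 — 8–7, Aero advances.
Round 2: Aero vs Concept 3 — 7–8, Concept 3 advances.
Round 3: Concept 3 vs Model T — 11–4, Concept 3 advances.
The agenda winner is Concept 3.

Concept 3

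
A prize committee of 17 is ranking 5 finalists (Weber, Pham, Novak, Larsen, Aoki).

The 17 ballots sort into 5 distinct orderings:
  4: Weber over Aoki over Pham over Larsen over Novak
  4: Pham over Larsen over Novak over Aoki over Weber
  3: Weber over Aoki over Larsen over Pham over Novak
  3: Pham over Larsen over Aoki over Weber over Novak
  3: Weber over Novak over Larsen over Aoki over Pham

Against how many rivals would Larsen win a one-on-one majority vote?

2

Larsen against each rival (17 jurors):
Larsen–Weber: Weber 10–7.
Larsen vs Pham: Pham wins 11–6.
Larsen vs Novak: 14 to 3, Larsen.
Larsen–Aoki: Larsen 10–7.
Larsen beats Novak, Aoki; loses to Weber, Pham — 2 pairwise wins.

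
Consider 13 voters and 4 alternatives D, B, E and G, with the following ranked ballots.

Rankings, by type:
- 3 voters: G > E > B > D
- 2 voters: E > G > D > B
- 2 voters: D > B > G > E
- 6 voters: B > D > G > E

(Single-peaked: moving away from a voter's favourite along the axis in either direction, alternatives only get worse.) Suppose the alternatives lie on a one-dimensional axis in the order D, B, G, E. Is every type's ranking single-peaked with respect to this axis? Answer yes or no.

Axis positions: D=1, B=2, G=3, E=4.
Type 1 (peak G at position 3): ranking walks positions 3-4-2-1, expanding outward from the peak — single-peaked.
Type 2: ranking walks positions 4-3-1-2; D is ranked above B even though B lies between D and the peak E on the axis — preferences dip and rise again. Not single-peaked.
Type 3 (peak D at position 1): ranking walks positions 1-2-3-4, expanding outward from the peak — single-peaked.
Type 4 (peak B at position 2): ranking walks positions 2-1-3-4, expanding outward from the peak — single-peaked.
Type 2 violates single-peakedness, so the profile is not single-peaked on this axis.

no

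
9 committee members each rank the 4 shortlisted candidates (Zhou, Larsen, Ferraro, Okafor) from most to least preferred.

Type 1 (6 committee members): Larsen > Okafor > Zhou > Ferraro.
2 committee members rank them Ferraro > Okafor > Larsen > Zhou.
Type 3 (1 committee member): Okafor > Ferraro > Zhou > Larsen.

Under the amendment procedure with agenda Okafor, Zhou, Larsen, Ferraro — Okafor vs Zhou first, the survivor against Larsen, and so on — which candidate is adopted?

Round 1: Okafor vs Zhou — 9–0, Okafor advances.
Round 2: Okafor vs Larsen — 3–6, Larsen advances.
Round 3: Larsen vs Ferraro — 6–3, Larsen advances.
The agenda winner is Larsen.

Larsen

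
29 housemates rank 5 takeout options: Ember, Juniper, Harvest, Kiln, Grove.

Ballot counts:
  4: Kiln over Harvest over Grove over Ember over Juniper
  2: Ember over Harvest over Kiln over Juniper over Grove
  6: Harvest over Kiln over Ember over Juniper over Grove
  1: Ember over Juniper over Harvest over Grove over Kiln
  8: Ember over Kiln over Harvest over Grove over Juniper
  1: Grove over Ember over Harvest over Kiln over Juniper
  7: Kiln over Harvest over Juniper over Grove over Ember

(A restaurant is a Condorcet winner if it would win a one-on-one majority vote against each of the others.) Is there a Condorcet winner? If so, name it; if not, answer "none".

Head-to-head results (29 friends):
Ember vs Juniper: Ember preferred on 4+2+6+1+8+1 = 22 ballots; Ember wins 22–7.
Ember vs Harvest: Ember preferred on 2+1+8+1 = 12 ballots; Harvest wins 17–12.
Ember vs Kiln: 2+1+8+1 = 12 for Ember, 17 for Kiln — Kiln by 17–12.
Ember vs Grove: 2+6+1+8 = 17 for Ember, 12 for Grove — Ember by 17–12.
Juniper vs Harvest: Juniper is ranked higher on 1 ballot, Harvest on 28. Harvest wins 28–1.
Juniper vs Kiln: 1 for Juniper, 28 for Kiln — Kiln by 28–1.
Juniper vs Grove: Juniper preferred on 2+6+1+7 = 16 ballots; Juniper wins 16–13.
Harvest vs Kiln: Harvest preferred on 2+6+1+1 = 10 ballots; Kiln wins 19–10.
Harvest vs Grove: Harvest preferred on 4+2+6+1+8+7 = 28 ballots; Harvest wins 28–1.
Kiln vs Grove: Kiln is ranked higher on 4+2+6+8+7 = 27 ballots, Grove on 2. Kiln wins 27–2.
Kiln beats each of Ember, Juniper, Harvest, Grove — Kiln is the Condorcet winner.

Kiln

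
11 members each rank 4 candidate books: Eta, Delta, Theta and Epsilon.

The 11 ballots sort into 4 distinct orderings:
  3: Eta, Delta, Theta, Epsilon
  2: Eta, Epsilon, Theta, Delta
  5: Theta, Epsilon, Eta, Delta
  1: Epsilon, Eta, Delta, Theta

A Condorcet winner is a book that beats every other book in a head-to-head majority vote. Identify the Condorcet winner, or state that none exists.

none

Pairwise majorities:
Eta vs Delta: Eta preferred on 3+2+5+1 = 11 ballots; Eta wins 11–0.
Eta vs Theta: 6 to 5, Eta.
Eta vs Epsilon: 5 to 6, Epsilon.
Delta vs Theta: 4 to 7, Theta.
Delta vs Epsilon: Delta is ranked higher on 3 ballots, Epsilon on 8. Epsilon wins 8–3.
Theta vs Epsilon: Theta is ranked higher on 3+5 = 8 ballots, Epsilon on 3. Theta wins 8–3.
Each book drops at least one matchup (Eta loses to Epsilon; Delta loses to Eta; Theta loses to Eta; Epsilon loses to Theta); the cycle Eta → Theta → Epsilon → Eta rules out a Condorcet winner.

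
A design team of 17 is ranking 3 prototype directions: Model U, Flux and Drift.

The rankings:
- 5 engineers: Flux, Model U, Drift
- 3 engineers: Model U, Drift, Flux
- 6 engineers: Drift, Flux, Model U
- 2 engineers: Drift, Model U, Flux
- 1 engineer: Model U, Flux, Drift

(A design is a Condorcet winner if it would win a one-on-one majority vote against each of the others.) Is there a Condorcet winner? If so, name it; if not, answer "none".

none

Pairwise majorities:
Model U vs Flux: Flux wins 11–6.
Model U vs Drift: Model U, 9–8.
Flux vs Drift: Drift wins 11–6.
Every design loses at least once (Model U loses to Flux; Flux loses to Drift; Drift loses to Model U). The majority relation contains the cycle Model U > Drift > Flux > Model U, so there is no Condorcet winner.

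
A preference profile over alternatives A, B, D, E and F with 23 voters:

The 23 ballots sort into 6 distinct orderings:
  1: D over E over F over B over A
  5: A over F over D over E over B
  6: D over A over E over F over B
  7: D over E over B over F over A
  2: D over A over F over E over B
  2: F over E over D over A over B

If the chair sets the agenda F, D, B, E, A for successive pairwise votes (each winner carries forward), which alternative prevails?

Round 1: F vs D — 7–16, D advances.
Round 2: D vs B — 23–0, D advances.
Round 3: D vs E — 21–2, D advances.
Round 4: D vs A — 18–5, D advances.
The agenda winner is D.

D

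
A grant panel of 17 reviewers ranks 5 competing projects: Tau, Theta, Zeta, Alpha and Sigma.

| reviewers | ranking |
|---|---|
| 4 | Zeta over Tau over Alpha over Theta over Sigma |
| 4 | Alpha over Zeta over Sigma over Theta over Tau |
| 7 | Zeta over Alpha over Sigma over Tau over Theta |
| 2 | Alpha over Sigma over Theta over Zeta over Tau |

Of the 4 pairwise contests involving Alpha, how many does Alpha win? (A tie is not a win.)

Alpha against each rival (17 reviewers):
Alpha vs Tau: Alpha, 13–4.
Alpha vs Theta: Alpha is ranked higher on 4+4+7+2 = 17 ballots, Theta on 0. Alpha wins 17–0.
Alpha vs Zeta: 6 to 11, Zeta.
Alpha vs Sigma: Alpha preferred on 4+4+7+2 = 17 ballots; Alpha wins 17–0.
Alpha beats Tau, Theta, Sigma; loses to Zeta — 3 pairwise wins.

3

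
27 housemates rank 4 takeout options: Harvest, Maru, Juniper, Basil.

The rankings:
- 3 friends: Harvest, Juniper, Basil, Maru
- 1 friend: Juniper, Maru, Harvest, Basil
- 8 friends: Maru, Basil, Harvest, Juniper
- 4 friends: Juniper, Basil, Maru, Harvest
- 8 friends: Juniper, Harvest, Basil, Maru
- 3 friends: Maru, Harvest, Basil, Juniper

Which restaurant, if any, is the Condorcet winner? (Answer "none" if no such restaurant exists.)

Head-to-head results (27 friends):
Harvest vs Maru: Maru wins 16–11.
Harvest vs Juniper: Harvest wins 14–13.
Harvest vs Basil: Harvest wins 15–12.
Maru vs Juniper: Juniper, 16–11.
Maru–Basil: Basil 15–12.
Juniper vs Basil: Juniper, 16–11.
No restaurant is unbeaten: Harvest loses to Maru; Maru loses to Juniper; Juniper loses to Harvest; Basil loses to Harvest. In particular Harvest beats Juniper beats Maru beats Harvest is a majority cycle — no Condorcet winner exists.

none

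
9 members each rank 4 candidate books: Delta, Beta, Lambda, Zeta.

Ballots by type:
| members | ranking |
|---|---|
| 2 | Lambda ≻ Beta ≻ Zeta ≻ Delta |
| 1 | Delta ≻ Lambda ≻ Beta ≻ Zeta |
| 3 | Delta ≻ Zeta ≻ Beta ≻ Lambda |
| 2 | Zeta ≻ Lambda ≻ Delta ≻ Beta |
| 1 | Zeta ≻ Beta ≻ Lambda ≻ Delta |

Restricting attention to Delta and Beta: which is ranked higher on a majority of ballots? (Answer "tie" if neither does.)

Delta

Ballots ranking Delta above Beta: 1 + 3 + 2 = 6.
Ballots ranking Beta above Delta: 9 − 6 = 3.
Delta wins the head-to-head 6–3.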